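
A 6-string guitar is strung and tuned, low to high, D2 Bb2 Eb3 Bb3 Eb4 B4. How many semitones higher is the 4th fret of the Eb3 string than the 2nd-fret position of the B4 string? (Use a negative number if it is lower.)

Eb3 at fret 4 → G3 (MIDI 55); B4 at fret 2 → Db5 (MIDI 73).
55 − 73 = -18, so the two pitches are 18 semitones apart.

-18 semitones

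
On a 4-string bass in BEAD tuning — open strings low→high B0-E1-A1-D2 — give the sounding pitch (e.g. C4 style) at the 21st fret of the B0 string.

Each fret is one semitone, so B0 + 21 = G#2.
(Equivalently spelled Ab2.)

G#2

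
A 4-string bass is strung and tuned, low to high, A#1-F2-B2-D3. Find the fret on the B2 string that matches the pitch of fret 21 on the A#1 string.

Fret 21 on A#1 is MIDI 34 + 21 = 55 (G3). On the B2 string (open MIDI 47), that pitch is 55 − 47 = fret 8.

8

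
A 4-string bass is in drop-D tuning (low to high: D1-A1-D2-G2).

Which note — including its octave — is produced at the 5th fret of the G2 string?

C3

Each fret is one semitone, so G2 + 5 = C3.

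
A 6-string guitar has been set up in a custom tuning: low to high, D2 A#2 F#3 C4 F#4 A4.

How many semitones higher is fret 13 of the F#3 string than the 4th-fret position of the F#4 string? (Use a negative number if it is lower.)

F#3 at fret 13 → G4 (MIDI 67); F#4 at fret 4 → A#4 (MIDI 70).
67 − 70 = -3, so the two pitches are 3 semitones apart.

-3 semitones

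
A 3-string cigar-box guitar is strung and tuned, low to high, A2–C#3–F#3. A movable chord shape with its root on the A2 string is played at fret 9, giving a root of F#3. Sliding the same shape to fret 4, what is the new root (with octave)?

Moving from fret 9 to fret 4 shifts the root by -5 semitones.
F#3 down 5 semitones is C#3.

C#3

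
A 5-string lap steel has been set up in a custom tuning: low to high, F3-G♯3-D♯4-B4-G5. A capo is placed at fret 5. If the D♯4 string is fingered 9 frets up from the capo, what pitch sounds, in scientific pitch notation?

F5

The capo raises the open D♯4 by 5 semitones to G♯4; fretting 9 more gives D♯4 + 5 + 9 = D♯4 + 14 semitones = F5.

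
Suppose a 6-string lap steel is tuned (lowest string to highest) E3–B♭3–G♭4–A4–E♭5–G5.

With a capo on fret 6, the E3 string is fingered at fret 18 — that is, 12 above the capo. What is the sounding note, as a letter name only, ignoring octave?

The capo raises the open E3 by 6 semitones to B♭3; fretting 12 more gives E3 + 6 + 12 = E3 + 18 semitones, landing on B♭.
(Also written A♯.)

B♭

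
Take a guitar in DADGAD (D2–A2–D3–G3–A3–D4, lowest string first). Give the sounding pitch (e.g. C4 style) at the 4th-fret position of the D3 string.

F♯3

The open D3 string plus 4 semitones: D–D#–E–F–F#.
No B→C boundary is crossed, so the octave stays at 3.
(Equivalently spelled G♭3.)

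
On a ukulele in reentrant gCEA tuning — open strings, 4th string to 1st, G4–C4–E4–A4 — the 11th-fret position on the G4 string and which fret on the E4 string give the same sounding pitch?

14

G4 at fret 11 is G4 + 11 semitones = F#5.
The open E4 string is 3 semitones below the open G4, so the same pitch on the E4 string lies at fret 11 + 3 = 14.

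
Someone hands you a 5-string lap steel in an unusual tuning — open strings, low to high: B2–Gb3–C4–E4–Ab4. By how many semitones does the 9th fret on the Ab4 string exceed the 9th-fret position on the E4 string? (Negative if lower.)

4 semitones

Ab4 at fret 9 → F5 (MIDI 77); E4 at fret 9 → Db5 (MIDI 73).
77 − 73 = 4, so the two pitches are 4 semitones apart.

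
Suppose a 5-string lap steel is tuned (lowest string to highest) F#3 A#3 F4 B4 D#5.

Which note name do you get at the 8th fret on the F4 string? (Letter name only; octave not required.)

The open F4 string plus 8 semitones: F–F#–G–G#–A–A#–B–C–C#.
(Equivalently spelled Db.)

C#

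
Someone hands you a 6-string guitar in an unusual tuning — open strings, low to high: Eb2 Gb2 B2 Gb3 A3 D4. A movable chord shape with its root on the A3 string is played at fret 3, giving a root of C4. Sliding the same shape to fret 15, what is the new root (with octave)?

C5

Moving from fret 3 to fret 15 shifts the root by 12 semitones.
C4 up 12 semitones is C5.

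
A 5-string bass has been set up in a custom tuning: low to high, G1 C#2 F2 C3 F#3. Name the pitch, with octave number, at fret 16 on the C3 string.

Each fret is one semitone, so C3 + 16 = E4.

E4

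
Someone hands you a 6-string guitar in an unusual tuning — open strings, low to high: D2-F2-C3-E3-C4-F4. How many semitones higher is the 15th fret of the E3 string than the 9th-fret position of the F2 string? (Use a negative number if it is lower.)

E3 at fret 15 → G4 (MIDI 67); F2 at fret 9 → D3 (MIDI 50).
67 − 50 = 17, so the two pitches are 17 semitones apart.

17 semitones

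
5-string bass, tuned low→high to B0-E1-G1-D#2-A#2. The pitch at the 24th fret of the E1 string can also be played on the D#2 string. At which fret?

E1 at fret 24 is E1 + 24 semitones = E3.
The open D#2 string is 11 semitones above the open E1, so the same pitch on the D#2 string lies at fret 24 − 11 = 13.

13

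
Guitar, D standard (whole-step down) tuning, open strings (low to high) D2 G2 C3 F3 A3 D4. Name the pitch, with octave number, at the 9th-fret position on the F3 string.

F3 is MIDI 53. Adding 9 gives 62, which is D4.

D4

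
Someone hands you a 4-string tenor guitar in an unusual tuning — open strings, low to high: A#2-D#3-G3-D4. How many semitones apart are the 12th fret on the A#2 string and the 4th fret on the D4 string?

A#2 at fret 12 → A#3 (MIDI 58); D4 at fret 4 → F#4 (MIDI 66).
58 − 66 = -8, so the two pitches are 8 semitones apart, with F#4 the higher.

8 semitones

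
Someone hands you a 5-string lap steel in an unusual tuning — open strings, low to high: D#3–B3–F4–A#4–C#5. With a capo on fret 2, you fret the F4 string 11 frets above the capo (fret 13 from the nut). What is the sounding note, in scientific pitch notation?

The capo raises the open F4 by 2 semitones to G4; fretting 11 more gives F4 + 2 + 11 = F4 + 13 semitones = F#5.

F#5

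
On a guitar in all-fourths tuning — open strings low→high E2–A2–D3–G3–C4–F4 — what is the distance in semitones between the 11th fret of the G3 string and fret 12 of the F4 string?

G3 at fret 11 → F#4 (MIDI 66); F4 at fret 12 → F5 (MIDI 77).
66 − 77 = -11, so the two pitches are 11 semitones apart, with F5 the higher.

11 semitones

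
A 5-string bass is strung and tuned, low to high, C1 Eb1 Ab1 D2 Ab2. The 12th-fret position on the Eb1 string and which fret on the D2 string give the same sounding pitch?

Eb1 at fret 12 is Eb1 + 12 semitones = Eb2.
The open D2 string is 11 semitones above the open Eb1, so the same pitch on the D2 string lies at fret 12 − 11 = 1.

1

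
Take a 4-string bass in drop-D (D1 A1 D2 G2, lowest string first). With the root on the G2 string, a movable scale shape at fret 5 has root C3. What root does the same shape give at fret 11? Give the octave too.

Moving from fret 5 to fret 11 shifts the root by 6 semitones.
C3 up 6 semitones is F♯3.

F♯3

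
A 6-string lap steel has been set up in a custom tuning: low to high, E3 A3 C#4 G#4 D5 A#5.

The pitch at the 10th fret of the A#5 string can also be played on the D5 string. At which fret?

A#5 at fret 10 is A#5 + 10 semitones = G#6.
The open D5 string is 8 semitones below the open A#5, so the same pitch on the D5 string lies at fret 10 + 8 = 18.

18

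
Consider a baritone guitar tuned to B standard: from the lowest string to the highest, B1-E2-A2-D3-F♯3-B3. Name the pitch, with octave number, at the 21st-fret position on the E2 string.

Each fret is one semitone, so E2 + 21 = C♯4.

C♯4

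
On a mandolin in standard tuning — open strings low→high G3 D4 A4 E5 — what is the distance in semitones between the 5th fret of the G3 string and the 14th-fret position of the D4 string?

16 semitones

G3 at fret 5 → C4 (MIDI 60); D4 at fret 14 → E5 (MIDI 76).
60 − 76 = -16, so the two pitches are 16 semitones apart, with E5 the higher.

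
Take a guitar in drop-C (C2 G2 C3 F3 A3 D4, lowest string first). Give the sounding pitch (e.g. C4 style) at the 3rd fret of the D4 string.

Each fret is one semitone, so D4 + 3 = F4.

F4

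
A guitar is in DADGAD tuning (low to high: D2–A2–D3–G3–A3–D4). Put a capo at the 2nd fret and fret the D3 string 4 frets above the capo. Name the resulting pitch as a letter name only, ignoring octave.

G#

The capo raises the open D3 by 2 semitones to E3; fretting 4 more gives D3 + 2 + 4 = D3 + 6 semitones, landing on G#.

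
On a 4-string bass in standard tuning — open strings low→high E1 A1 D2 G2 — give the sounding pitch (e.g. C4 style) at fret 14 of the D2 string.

Each fret is one semitone, so D2 + 14 = E3.

E3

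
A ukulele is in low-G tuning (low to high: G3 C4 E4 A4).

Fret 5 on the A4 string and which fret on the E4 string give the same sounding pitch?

Fret 5 on A4 is MIDI 69 + 5 = 74 (D5). On the E4 string (open MIDI 64), that pitch is 74 − 64 = fret 10.

10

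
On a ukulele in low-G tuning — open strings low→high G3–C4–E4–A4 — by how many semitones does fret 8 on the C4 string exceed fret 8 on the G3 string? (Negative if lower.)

5 semitones

C4 at fret 8 → G♯4 (MIDI 68); G3 at fret 8 → D♯4 (MIDI 63).
68 − 63 = 5, so the two pitches are 5 semitones apart.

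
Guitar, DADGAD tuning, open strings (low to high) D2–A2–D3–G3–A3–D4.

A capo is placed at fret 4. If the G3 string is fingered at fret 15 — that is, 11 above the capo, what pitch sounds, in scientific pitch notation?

The capo raises the open G3 by 4 semitones to B3; fretting 11 more gives G3 + 4 + 11 = G3 + 15 semitones = A♯4.

A♯4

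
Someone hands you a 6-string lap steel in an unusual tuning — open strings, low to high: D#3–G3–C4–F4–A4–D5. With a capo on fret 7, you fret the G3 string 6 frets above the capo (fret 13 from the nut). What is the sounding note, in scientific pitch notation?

The capo raises the open G3 by 7 semitones to D4; fretting 6 more gives G3 + 7 + 6 = G3 + 13 semitones = G#4.
(Also written Ab.)

G#4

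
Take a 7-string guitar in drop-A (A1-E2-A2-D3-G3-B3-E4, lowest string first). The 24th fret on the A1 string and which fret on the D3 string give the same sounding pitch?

7

A1 at fret 24 is A1 + 24 semitones = A3.
The open D3 string is 17 semitones above the open A1, so the same pitch on the D3 string lies at fret 24 − 17 = 7.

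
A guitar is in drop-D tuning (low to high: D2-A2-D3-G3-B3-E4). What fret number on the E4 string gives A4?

5

A4 is 5 semitones above the open E4 (E–F–F#–G–G#–A), so it sits at fret 5.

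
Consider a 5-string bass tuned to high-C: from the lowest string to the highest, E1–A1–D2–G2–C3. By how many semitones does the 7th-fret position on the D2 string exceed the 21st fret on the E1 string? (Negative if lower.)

D2 at fret 7 → A2 (MIDI 45); E1 at fret 21 → C#3 (MIDI 49).
45 − 49 = -4, so the two pitches are 4 semitones apart.

-4 semitones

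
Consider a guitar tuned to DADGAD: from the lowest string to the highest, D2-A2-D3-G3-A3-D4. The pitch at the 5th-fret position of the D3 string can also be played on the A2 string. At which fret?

10

D3 at fret 5 is D3 + 5 semitones = G3.
The open A2 string is 5 semitones below the open D3, so the same pitch on the A2 string lies at fret 5 + 5 = 10.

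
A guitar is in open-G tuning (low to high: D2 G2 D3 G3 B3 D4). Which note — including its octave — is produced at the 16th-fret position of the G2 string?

Each fret is one semitone, so G2 + 16 = B3.

B3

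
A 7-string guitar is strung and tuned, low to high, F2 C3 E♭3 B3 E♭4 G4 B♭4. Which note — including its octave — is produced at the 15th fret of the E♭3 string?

The open E♭3 string plus 15 semitones: Eb–E–F–Gb–…–E–F–Gb.
The walk passes from B into C once, so the octave number goes from 3 to 4.
(Equivalently spelled F♯4.)

G♭4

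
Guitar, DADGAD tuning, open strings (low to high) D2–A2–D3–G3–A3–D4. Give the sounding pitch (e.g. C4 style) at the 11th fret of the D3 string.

The open D3 string plus 11 semitones: D–D#–E–F–…–B–C–C#.
The walk passes from B into C once, so the octave number goes from 3 to 4.

C#4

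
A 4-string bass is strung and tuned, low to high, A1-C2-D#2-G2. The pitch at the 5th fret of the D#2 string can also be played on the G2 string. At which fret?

1

Fret 5 on D#2 is MIDI 39 + 5 = 44 (G#2). On the G2 string (open MIDI 43), that pitch is 44 − 43 = fret 1.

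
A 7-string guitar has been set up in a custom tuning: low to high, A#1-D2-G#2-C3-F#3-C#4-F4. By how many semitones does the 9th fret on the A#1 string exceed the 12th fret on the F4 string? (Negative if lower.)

A#1 at fret 9 → G2 (MIDI 43); F4 at fret 12 → F5 (MIDI 77).
43 − 77 = -34, so the two pitches are 34 semitones apart.

-34 semitones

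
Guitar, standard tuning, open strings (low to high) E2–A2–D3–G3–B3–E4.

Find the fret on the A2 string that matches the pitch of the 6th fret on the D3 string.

D3 at fret 6 is D3 + 6 semitones = G#3.
The open A2 string is 5 semitones below the open D3, so the same pitch on the A2 string lies at fret 6 + 5 = 11.

11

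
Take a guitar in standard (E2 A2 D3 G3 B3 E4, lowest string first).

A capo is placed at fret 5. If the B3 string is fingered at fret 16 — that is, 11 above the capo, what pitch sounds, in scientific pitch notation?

The capo raises the open B3 by 5 semitones to E4; fretting 11 more gives B3 + 5 + 11 = B3 + 16 semitones = D#5.

D#5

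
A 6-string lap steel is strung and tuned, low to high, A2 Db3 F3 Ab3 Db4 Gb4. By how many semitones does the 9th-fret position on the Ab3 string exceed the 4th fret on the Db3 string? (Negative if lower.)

Ab3 at fret 9 → F4 (MIDI 65); Db3 at fret 4 → F3 (MIDI 53).
65 − 53 = 12, so the two pitches are 12 semitones apart.

12 semitones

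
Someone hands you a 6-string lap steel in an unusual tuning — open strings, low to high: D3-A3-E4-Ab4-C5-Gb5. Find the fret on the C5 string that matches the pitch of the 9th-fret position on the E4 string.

1

E4 at fret 9 is E4 + 9 semitones = Db5.
The open C5 string is 8 semitones above the open E4, so the same pitch on the C5 string lies at fret 9 − 8 = 1.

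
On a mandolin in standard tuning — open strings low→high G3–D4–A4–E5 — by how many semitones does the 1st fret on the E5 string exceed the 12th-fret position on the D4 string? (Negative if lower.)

3 semitones

E5 at fret 1 → F5 (MIDI 77); D4 at fret 12 → D5 (MIDI 74).
77 − 74 = 3, so the two pitches are 3 semitones apart.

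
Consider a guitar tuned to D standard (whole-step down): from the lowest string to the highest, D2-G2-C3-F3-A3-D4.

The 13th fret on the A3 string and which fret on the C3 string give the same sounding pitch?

Fret 13 on A3 is MIDI 57 + 13 = 70 (A#4). On the C3 string (open MIDI 48), that pitch is 70 − 48 = fret 22.

22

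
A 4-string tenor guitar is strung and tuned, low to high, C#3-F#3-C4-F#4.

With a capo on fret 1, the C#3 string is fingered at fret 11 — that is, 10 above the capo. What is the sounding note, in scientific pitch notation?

The capo raises the open C#3 by 1 semitone to D3; fretting 10 more gives C#3 + 1 + 10 = C#3 + 11 semitones = C4.

C4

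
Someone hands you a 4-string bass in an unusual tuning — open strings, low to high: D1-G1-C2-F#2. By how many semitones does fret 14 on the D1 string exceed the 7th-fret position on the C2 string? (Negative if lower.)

-3 semitones

D1 at fret 14 → E2 (MIDI 40); C2 at fret 7 → G2 (MIDI 43).
40 − 43 = -3, so the two pitches are 3 semitones apart.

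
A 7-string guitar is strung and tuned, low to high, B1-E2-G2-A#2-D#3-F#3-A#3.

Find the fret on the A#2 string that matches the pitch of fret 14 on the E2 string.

Fret 14 on E2 is MIDI 40 + 14 = 54 (F#3). On the A#2 string (open MIDI 46), that pitch is 54 − 46 = fret 8.

8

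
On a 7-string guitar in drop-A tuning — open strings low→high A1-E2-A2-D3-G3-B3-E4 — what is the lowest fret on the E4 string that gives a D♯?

From E4, count semitones up the chromatic scale until reaching D♯: E–F–F#–G–…–C#–D–D# — 11 steps.

11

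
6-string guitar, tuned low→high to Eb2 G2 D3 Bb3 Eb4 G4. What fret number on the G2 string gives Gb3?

11

Gb3 is 11 semitones above the open G2 (G–Ab–A–Bb–…–E–F–Gb), so it sits at fret 11.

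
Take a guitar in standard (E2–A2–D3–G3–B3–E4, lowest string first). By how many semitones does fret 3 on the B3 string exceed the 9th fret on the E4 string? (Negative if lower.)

-11 semitones

B3 at fret 3 → D4 (MIDI 62); E4 at fret 9 → C♯5 (MIDI 73).
62 − 73 = -11, so the two pitches are 11 semitones apart.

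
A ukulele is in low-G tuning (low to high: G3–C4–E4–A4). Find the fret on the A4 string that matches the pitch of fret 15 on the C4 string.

C4 at fret 15 is C4 + 15 semitones = D#5.
The open A4 string is 9 semitones above the open C4, so the same pitch on the A4 string lies at fret 15 − 9 = 6.

6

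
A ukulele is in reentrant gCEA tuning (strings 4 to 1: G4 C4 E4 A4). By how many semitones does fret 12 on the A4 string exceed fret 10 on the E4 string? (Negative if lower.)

7 semitones

A4 at fret 12 → A5 (MIDI 81); E4 at fret 10 → D5 (MIDI 74).
81 − 74 = 7, so the two pitches are 7 semitones apart.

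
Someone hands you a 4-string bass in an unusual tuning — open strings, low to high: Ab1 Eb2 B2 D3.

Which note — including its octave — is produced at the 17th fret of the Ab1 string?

Db3

Ab1 is MIDI 32. Adding 17 gives 49, which is Db3.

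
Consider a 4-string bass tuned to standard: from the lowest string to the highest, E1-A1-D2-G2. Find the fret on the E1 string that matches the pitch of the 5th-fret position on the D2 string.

15

D2 at fret 5 is D2 + 5 semitones = G2.
The open E1 string is 10 semitones below the open D2, so the same pitch on the E1 string lies at fret 5 + 10 = 15.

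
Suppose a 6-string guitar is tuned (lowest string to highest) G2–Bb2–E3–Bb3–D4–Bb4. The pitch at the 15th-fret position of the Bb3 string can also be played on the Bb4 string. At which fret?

Bb3 at fret 15 is Bb3 + 15 semitones = Db5.
The open Bb4 string is 12 semitones above the open Bb3, so the same pitch on the Bb4 string lies at fret 15 − 12 = 3.

3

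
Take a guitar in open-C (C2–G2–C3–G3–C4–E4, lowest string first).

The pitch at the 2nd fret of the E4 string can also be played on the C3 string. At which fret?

E4 at fret 2 is E4 + 2 semitones = F#4.
The open C3 string is 16 semitones below the open E4, so the same pitch on the C3 string lies at fret 2 + 16 = 18.

18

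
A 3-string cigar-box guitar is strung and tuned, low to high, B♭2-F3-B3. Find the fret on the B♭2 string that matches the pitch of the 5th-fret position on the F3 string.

F3 at fret 5 is F3 + 5 semitones = B♭3.
The open B♭2 string is 7 semitones below the open F3, so the same pitch on the B♭2 string lies at fret 5 + 7 = 12.

12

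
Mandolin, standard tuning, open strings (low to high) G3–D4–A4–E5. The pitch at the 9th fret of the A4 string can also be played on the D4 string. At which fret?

Fret 9 on A4 is MIDI 69 + 9 = 78 (F#5). On the D4 string (open MIDI 62), that pitch is 78 − 62 = fret 16.

16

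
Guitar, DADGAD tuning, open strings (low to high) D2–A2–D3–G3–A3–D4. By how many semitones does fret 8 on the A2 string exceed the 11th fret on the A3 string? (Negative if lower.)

A2 at fret 8 → F3 (MIDI 53); A3 at fret 11 → G♯4 (MIDI 68).
53 − 68 = -15, so the two pitches are 15 semitones apart.

-15 semitones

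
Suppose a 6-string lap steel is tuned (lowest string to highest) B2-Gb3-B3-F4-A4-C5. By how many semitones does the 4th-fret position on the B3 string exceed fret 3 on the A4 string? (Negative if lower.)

B3 at fret 4 → Eb4 (MIDI 63); A4 at fret 3 → C5 (MIDI 72).
63 − 72 = -9, so the two pitches are 9 semitones apart.

-9 semitones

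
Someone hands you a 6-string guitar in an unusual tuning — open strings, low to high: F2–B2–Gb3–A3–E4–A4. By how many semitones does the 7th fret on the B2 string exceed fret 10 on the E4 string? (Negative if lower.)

-20 semitones

B2 at fret 7 → Gb3 (MIDI 54); E4 at fret 10 → D5 (MIDI 74).
54 − 74 = -20, so the two pitches are 20 semitones apart.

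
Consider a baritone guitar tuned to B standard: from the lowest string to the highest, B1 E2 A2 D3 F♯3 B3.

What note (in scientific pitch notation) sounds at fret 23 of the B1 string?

B1 is MIDI 35. Adding 23 gives 58, which is A♯3.

A♯3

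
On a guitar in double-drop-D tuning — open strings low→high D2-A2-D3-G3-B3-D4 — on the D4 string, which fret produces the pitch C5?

C5 is 10 semitones above the open D4 (D–D#–E–F–…–A#–B–C), so it sits at fret 10.

10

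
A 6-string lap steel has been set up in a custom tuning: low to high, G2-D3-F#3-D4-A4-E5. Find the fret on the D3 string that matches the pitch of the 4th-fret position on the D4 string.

16

D4 at fret 4 is D4 + 4 semitones = F#4.
The open D3 string is 12 semitones below the open D4, so the same pitch on the D3 string lies at fret 4 + 12 = 16.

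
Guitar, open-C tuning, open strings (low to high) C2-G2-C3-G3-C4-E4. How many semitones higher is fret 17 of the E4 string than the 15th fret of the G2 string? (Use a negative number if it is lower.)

23 semitones

E4 at fret 17 → A5 (MIDI 81); G2 at fret 15 → A#3 (MIDI 58).
81 − 58 = 23, so the two pitches are 23 semitones apart.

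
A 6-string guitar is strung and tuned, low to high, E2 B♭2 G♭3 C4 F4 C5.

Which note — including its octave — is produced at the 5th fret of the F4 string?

Each fret is one semitone, so F4 + 5 = B♭4.

B♭4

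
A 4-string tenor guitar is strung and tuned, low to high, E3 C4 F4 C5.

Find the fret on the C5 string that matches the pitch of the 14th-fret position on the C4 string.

C4 at fret 14 is C4 + 14 semitones = D5.
The open C5 string is 12 semitones above the open C4, so the same pitch on the C5 string lies at fret 14 − 12 = 2.

2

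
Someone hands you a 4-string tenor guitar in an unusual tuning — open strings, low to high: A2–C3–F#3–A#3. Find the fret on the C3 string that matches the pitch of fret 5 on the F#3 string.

Fret 5 on F#3 is MIDI 54 + 5 = 59 (B3). On the C3 string (open MIDI 48), that pitch is 59 − 48 = fret 11.

11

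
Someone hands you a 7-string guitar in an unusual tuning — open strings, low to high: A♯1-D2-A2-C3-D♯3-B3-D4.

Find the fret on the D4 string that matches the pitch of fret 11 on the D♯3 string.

Fret 11 on D♯3 is MIDI 51 + 11 = 62 (D4). On the D4 string (open MIDI 62), that pitch is 62 − 62 = fret 0.

0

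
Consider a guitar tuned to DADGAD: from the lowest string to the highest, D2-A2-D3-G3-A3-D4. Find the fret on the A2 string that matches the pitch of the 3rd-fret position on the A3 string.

15

A3 at fret 3 is A3 + 3 semitones = C4.
The open A2 string is 12 semitones below the open A3, so the same pitch on the A2 string lies at fret 3 + 12 = 15.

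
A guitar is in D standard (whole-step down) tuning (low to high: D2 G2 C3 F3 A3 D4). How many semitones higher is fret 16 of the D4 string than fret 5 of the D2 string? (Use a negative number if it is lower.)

D4 at fret 16 → F#5 (MIDI 78); D2 at fret 5 → G2 (MIDI 43).
78 − 43 = 35, so the two pitches are 35 semitones apart.

35 semitones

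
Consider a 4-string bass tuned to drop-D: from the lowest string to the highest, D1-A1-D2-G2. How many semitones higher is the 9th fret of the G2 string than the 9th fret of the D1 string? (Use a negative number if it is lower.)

17 semitones

G2 at fret 9 → E3 (MIDI 52); D1 at fret 9 → B1 (MIDI 35).
52 − 35 = 17, so the two pitches are 17 semitones apart.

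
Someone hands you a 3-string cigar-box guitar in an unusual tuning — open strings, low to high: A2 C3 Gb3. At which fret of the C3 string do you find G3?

G3 is 7 semitones above the open C3 (C–Db–D–Eb–E–F–Gb–G), so it sits at fret 7.

7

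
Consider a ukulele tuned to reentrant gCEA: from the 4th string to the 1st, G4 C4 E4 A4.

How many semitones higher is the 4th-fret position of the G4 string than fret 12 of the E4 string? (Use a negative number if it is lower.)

-5 semitones

G4 at fret 4 → B4 (MIDI 71); E4 at fret 12 → E5 (MIDI 76).
71 − 76 = -5, so the two pitches are 5 semitones apart.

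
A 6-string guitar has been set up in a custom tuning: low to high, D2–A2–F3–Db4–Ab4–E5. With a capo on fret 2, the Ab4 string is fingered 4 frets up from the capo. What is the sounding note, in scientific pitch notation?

The capo raises the open Ab4 by 2 semitones to Bb4; fretting 4 more gives Ab4 + 2 + 4 = Ab4 + 6 semitones = D5.

D5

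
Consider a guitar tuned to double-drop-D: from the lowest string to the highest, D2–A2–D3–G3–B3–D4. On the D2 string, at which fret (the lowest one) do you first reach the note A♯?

From D2, count semitones up the chromatic scale until reaching A♯: D–D#–E–F–F#–G–G#–A–A# — 8 steps.

8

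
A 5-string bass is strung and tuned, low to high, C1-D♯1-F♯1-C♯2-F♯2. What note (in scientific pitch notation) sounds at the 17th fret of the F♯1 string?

The open F♯1 string plus 17 semitones: F#–G–G#–A–…–A–A#–B.
The walk passes from B into C once, so the octave number goes from 1 to 2.

B2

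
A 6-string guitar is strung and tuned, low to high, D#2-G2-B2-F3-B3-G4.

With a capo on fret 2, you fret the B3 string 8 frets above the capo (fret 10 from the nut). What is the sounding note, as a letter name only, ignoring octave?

The capo raises the open B3 by 2 semitones to C#4; fretting 8 more gives B3 + 2 + 8 = B3 + 10 semitones, landing on A.

A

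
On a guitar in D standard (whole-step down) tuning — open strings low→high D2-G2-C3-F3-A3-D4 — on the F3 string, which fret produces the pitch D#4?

10

D#4 is 10 semitones above the open F3 (F–F#–G–G#–…–C#–D–D#), so it sits at fret 10.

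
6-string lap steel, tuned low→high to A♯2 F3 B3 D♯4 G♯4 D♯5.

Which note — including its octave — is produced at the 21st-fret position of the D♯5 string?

D♯5 is MIDI 75. Adding 21 gives 96, which is C7.

C7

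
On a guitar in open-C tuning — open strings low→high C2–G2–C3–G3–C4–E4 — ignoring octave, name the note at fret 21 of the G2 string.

G2 is MIDI 43. Adding 21 gives 64; 64 mod 12 = 4, i.e. E.

E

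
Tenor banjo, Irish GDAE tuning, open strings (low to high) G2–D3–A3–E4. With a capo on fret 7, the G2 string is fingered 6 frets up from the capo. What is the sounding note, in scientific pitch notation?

The capo raises the open G2 by 7 semitones to D3; fretting 6 more gives G2 + 7 + 6 = G2 + 13 semitones = G#3.
(Also written Ab.)

G#3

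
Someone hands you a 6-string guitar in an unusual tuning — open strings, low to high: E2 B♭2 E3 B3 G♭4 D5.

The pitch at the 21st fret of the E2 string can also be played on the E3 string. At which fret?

9

E2 at fret 21 is E2 + 21 semitones = D♭4.
The open E3 string is 12 semitones above the open E2, so the same pitch on the E3 string lies at fret 21 − 12 = 9.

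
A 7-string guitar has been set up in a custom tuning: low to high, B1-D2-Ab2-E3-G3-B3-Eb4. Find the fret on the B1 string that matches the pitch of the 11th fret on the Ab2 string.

Ab2 at fret 11 is Ab2 + 11 semitones = G3.
The open B1 string is 9 semitones below the open Ab2, so the same pitch on the B1 string lies at fret 11 + 9 = 20.

20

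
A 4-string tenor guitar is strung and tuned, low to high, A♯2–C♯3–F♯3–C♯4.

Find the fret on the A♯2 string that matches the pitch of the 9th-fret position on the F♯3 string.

17

F♯3 at fret 9 is F♯3 + 9 semitones = D♯4.
The open A♯2 string is 8 semitones below the open F♯3, so the same pitch on the A♯2 string lies at fret 9 + 8 = 17.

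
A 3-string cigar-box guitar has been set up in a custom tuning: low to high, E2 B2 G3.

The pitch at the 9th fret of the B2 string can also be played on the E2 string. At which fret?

16

Fret 9 on B2 is MIDI 47 + 9 = 56 (G#3). On the E2 string (open MIDI 40), that pitch is 56 − 40 = fret 16.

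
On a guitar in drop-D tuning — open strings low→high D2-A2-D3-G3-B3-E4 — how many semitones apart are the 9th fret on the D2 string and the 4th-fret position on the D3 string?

D2 at fret 9 → B2 (MIDI 47); D3 at fret 4 → F♯3 (MIDI 54).
47 − 54 = -7, so the two pitches are 7 semitones apart, with F♯3 the higher.

7 semitones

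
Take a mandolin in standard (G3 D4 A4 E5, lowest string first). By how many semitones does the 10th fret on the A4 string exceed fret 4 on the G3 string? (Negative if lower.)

A4 at fret 10 → G5 (MIDI 79); G3 at fret 4 → B3 (MIDI 59).
79 − 59 = 20, so the two pitches are 20 semitones apart.

20 semitones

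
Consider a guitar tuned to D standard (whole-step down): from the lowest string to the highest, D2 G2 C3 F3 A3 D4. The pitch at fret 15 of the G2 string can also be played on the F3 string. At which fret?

G2 at fret 15 is G2 + 15 semitones = A#3.
The open F3 string is 10 semitones above the open G2, so the same pitch on the F3 string lies at fret 15 − 10 = 5.

5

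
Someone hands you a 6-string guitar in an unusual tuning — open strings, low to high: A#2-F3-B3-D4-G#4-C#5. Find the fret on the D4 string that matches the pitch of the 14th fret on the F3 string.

Fret 14 on F3 is MIDI 53 + 14 = 67 (G4). On the D4 string (open MIDI 62), that pitch is 67 − 62 = fret 5.

5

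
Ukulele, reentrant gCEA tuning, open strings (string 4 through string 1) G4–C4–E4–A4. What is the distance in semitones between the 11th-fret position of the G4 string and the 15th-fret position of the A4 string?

6 semitones

G4 at fret 11 → F♯5 (MIDI 78); A4 at fret 15 → C6 (MIDI 84).
78 − 84 = -6, so the two pitches are 6 semitones apart, with C6 the higher.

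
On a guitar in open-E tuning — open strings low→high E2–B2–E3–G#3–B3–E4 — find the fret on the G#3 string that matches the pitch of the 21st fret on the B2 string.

12

Fret 21 on B2 is MIDI 47 + 21 = 68 (G#4). On the G#3 string (open MIDI 56), that pitch is 68 − 56 = fret 12.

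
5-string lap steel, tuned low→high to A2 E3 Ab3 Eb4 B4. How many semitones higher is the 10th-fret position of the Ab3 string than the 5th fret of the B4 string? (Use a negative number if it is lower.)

Ab3 at fret 10 → Gb4 (MIDI 66); B4 at fret 5 → E5 (MIDI 76).
66 − 76 = -10, so the two pitches are 10 semitones apart.

-10 semitones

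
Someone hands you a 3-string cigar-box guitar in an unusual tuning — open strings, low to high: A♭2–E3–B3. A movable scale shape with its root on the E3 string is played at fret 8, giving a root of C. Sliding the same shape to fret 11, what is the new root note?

E♭

Moving from fret 8 to fret 11 shifts the root by 3 semitones.
C up 3 semitones is E♭.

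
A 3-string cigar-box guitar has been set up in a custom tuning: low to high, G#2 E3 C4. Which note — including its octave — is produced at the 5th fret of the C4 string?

F4

The open C4 string plus 5 semitones: C–C#–D–D#–E–F.
No B→C boundary is crossed, so the octave stays at 4.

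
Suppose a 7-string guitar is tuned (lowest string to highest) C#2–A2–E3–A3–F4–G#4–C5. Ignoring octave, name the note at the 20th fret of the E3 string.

C

E3 is MIDI 52. Adding 20 gives 72; 72 mod 12 = 0, i.e. C.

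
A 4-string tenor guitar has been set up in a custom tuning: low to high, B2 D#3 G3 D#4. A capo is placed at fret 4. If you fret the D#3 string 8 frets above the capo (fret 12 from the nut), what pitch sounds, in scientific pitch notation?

D#4

The capo raises the open D#3 by 4 semitones to G3; fretting 8 more gives D#3 + 4 + 8 = D#3 + 12 semitones = D#4.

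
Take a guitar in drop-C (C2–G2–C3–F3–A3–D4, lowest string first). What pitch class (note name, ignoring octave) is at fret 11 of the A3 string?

The open A3 string plus 11 semitones: A–A#–B–C–…–F#–G–G#.
(Equivalently spelled Ab.)

G#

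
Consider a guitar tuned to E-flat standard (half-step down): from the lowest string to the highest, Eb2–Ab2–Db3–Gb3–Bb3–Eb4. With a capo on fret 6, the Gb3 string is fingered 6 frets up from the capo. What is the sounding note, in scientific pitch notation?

Gb4

The capo raises the open Gb3 by 6 semitones to C4; fretting 6 more gives Gb3 + 6 + 6 = Gb3 + 12 semitones = Gb4.
(Also written F#.)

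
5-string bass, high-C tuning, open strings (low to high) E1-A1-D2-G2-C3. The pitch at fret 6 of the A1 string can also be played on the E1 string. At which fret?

11

A1 at fret 6 is A1 + 6 semitones = D#2.
The open E1 string is 5 semitones below the open A1, so the same pitch on the E1 string lies at fret 6 + 5 = 11.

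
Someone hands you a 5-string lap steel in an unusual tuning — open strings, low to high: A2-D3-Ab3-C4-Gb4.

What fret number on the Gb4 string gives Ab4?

2

Ab4 is 2 semitones above the open Gb4 (Gb–G–Ab), so it sits at fret 2.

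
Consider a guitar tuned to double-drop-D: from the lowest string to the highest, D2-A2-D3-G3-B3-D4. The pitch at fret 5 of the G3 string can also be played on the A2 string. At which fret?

15

Fret 5 on G3 is MIDI 55 + 5 = 60 (C4). On the A2 string (open MIDI 45), that pitch is 60 − 45 = fret 15.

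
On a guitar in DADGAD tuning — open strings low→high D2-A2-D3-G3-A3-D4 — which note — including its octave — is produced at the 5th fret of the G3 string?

C4

Each fret is one semitone, so G3 + 5 = C4.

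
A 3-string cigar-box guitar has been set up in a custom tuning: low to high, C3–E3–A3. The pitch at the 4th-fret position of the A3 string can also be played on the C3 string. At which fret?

A3 at fret 4 is A3 + 4 semitones = C#4.
The open C3 string is 9 semitones below the open A3, so the same pitch on the C3 string lies at fret 4 + 9 = 13.

13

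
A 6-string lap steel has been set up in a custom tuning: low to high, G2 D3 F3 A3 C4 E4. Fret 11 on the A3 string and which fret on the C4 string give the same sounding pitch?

8

A3 at fret 11 is A3 + 11 semitones = Ab4.
The open C4 string is 3 semitones above the open A3, so the same pitch on the C4 string lies at fret 11 − 3 = 8.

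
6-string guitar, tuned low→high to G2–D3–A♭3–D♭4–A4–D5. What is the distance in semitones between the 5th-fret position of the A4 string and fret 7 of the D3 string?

A4 at fret 5 → D5 (MIDI 74); D3 at fret 7 → A3 (MIDI 57).
74 − 57 = 17, so the two pitches are 17 semitones apart, with D5 the higher.

17 semitones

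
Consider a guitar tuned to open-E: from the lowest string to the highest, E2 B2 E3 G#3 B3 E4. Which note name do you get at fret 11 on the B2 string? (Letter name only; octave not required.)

A#

B2 is MIDI 47. Adding 11 gives 58; 58 mod 12 = 10, i.e. A#.
(Equivalently spelled Bb.)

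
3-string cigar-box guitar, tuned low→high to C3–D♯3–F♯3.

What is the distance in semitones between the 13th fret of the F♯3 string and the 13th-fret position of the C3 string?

6 semitones

F♯3 at fret 13 → G4 (MIDI 67); C3 at fret 13 → C♯4 (MIDI 61).
67 − 61 = 6, so the two pitches are 6 semitones apart, with G4 the higher.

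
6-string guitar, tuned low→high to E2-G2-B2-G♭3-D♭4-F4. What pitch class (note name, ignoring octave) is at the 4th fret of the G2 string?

B

Each fret is one semitone, so G2 + 4 = B.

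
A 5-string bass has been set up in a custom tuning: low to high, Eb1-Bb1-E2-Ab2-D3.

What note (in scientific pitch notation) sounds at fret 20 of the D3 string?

Bb4

D3 is MIDI 50. Adding 20 gives 70, which is Bb4.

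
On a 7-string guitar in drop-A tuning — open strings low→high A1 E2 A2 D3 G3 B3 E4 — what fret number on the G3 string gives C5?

C5 is 17 semitones above the open G3 (G–G#–A–A#–…–A#–B–C), so it sits at fret 17.

17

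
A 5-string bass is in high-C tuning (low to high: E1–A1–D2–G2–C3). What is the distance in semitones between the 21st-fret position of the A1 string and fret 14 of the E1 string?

A1 at fret 21 → F♯3 (MIDI 54); E1 at fret 14 → F♯2 (MIDI 42).
54 − 42 = 12, so the two pitches are 12 semitones apart, with F♯3 the higher.

12 semitones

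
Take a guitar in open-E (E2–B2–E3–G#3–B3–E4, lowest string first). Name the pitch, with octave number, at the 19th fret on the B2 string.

Each fret is one semitone, so B2 + 19 = F#4.

F#4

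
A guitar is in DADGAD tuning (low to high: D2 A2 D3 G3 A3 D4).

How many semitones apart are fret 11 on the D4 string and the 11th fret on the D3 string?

D4 at fret 11 → C#5 (MIDI 73); D3 at fret 11 → C#4 (MIDI 61).
73 − 61 = 12, so the two pitches are 12 semitones apart, with C#5 the higher.

12 semitones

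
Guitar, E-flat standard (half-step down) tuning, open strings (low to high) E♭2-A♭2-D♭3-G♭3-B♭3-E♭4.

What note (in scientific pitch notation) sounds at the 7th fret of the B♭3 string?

The open B♭3 string plus 7 semitones: Bb–B–C–Db–D–Eb–E–F.
The walk passes from B into C once, so the octave number goes from 3 to 4.

F4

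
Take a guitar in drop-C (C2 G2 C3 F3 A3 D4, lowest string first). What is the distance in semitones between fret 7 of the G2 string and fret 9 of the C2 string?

5 semitones

G2 at fret 7 → D3 (MIDI 50); C2 at fret 9 → A2 (MIDI 45).
50 − 45 = 5, so the two pitches are 5 semitones apart, with D3 the higher.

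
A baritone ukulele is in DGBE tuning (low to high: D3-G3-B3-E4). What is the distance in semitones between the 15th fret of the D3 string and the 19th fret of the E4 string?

D3 at fret 15 → F4 (MIDI 65); E4 at fret 19 → B5 (MIDI 83).
65 − 83 = -18, so the two pitches are 18 semitones apart, with B5 the higher.

18 semitones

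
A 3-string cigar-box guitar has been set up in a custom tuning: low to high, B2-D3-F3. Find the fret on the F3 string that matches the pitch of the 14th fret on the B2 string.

B2 at fret 14 is B2 + 14 semitones = Db4.
The open F3 string is 6 semitones above the open B2, so the same pitch on the F3 string lies at fret 14 − 6 = 8.

8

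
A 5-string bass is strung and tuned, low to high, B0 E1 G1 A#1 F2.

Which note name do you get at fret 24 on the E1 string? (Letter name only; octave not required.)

E

E1 is MIDI 28. Adding 24 gives 52; 52 mod 12 = 4, i.e. E.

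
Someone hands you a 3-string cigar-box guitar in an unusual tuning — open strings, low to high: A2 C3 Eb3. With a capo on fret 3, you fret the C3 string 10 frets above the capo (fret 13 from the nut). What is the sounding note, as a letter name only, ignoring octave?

Db

The capo raises the open C3 by 3 semitones to Eb3; fretting 10 more gives C3 + 3 + 10 = C3 + 13 semitones, landing on Db.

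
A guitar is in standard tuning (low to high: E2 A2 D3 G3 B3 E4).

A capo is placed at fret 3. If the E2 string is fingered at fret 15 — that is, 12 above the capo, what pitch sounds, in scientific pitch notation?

G3

The capo raises the open E2 by 3 semitones to G2; fretting 12 more gives E2 + 3 + 12 = E2 + 15 semitones = G3.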